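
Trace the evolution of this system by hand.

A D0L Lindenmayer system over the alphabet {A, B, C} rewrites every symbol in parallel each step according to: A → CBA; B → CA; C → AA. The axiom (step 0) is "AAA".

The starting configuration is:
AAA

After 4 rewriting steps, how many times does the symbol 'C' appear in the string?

step 0: AAA
step 1: CBACBACBA
step 2: AACACBAAACACBAAACACBA
step 3: CBACBAAACBAAACACBACBACBAAACBAAACACBACBACBAAACBAAACACBA
step 4: AACACBAAACACBACBACBAAACACBACBACBAAACBAAACACBAAACACBAAACACB…AAACBAAACACBAAACACBAAACACBACBACBAAACACBACBACBAAACBAAACACBA  (len 135)

39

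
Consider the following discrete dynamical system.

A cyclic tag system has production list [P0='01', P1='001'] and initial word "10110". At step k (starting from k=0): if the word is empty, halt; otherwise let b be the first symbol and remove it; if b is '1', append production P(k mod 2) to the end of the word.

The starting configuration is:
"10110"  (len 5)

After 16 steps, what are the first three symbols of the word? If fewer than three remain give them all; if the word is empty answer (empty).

0) "10110"  (len 5)
1) "011001"  (len 6)
2) "11001"  (len 5)
3) "100101"  (len 6)
4) "00101001"  (len 8)
5) "0101001"  (len 7)
6) "101001"  (len 6)
7) "0100101"  (len 7)
8) "100101"  (len 6)
9) "0010101"  (len 7)
10) "010101"  (len 6)
11) "10101"  (len 5)
12) "0101001"  (len 7)
13) "101001"  (len 6)
14) "01001001"  (len 8)
15) "1001001"  (len 7)
16) "001001001"  (len 9)

001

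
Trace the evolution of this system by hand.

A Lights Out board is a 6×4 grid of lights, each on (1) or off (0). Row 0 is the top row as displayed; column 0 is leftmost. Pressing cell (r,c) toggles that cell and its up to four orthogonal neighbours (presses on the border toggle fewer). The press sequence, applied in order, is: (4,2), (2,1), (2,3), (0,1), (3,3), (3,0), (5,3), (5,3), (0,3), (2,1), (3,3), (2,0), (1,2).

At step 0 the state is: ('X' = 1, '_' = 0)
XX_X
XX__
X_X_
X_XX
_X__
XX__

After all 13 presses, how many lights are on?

16

gen 0: XX_X
XX__
X_X_
X_XX
_X__
XX__
gen 1: XX_X
XX__
X_X_
X__X
__XX
XXX_
gen 2: XX_X
X___
_X__
XX_X
__XX
XXX_
gen 3: XX_X
X__X
_XXX
XX__
__XX
XXX_
gen 4: __XX
XX_X
_XXX
XX__
__XX
XXX_
gen 5: __XX
XX_X
_XX_
XXXX
__X_
XXX_
gen 6: __XX
XX_X
XXX_
__XX
X_X_
XXX_
gen 7: __XX
XX_X
XXX_
__XX
X_XX
XX_X
gen 8: __XX
XX_X
XXX_
__XX
X_X_
XXX_
gen 9: ____
XX__
XXX_
__XX
X_X_
XXX_
gen 10: ____
X___
____
_XXX
X_X_
XXX_
gen 11: ____
X___
___X
_X__
X_XX
XXX_
gen 12: ____
____
XX_X
XX__
X_XX
XXX_
gen 13: __X_
_XXX
XXXX
XX__
X_XX
XXX_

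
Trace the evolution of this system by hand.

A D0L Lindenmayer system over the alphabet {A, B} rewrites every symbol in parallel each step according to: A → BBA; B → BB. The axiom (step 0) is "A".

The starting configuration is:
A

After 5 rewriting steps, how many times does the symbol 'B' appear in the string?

gen 0: A
gen 1: BBA
gen 2: BBBBBBA
gen 3: BBBBBBBBBBBBBBA
gen 4: BBBBBBBBBBBBBBBBBBBBBBBBBBBBBBA
gen 5: BBBBBBBBBBBBBBBBBBBBBBBBBBBBBBBBBBBBBBBBBBBBBBBBBBBBBBBBBBBBBBA

62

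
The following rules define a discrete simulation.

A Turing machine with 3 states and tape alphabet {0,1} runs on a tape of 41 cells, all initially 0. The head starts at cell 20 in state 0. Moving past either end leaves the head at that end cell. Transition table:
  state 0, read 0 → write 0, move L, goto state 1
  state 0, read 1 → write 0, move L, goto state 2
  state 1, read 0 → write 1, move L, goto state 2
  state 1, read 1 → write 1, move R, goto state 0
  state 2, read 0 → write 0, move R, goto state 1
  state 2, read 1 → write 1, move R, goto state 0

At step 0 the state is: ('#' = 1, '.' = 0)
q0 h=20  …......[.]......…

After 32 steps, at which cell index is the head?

20

gen 0: q0 h=20  …......[.]......…
gen 1: q1 h=19  …......[.]......…
gen 2: q2 h=18  …......[.]#.....…
gen 3: q1 h=19  …......[#]......…
gen 4: q0 h=20  ….....#[.]......…
gen 5: q1 h=19  …......[#]......…
gen 6: q0 h=20  ….....#[.]......…
gen 7: q1 h=19  …......[#]......…
gen 8: q0 h=20  ….....#[.]......…
gen 9: q1 h=19  …......[#]......…
gen 10: q0 h=20  ….....#[.]......…
gen 11: q1 h=19  …......[#]......…
gen 12: q0 h=20  ….....#[.]......…
gen 13: q1 h=19  …......[#]......…
gen 14: q0 h=20  ….....#[.]......…
gen 15: q1 h=19  …......[#]......…
gen 16: q0 h=20  ….....#[.]......…
gen 17: q1 h=19  …......[#]......…
gen 18: q0 h=20  ….....#[.]......…
gen 19: q1 h=19  …......[#]......…
gen 20: q0 h=20  ….....#[.]......…
gen 21: q1 h=19  …......[#]......…
gen 22: q0 h=20  ….....#[.]......…
gen 23: q1 h=19  …......[#]......…
gen 24: q0 h=20  ….....#[.]......…
gen 25: q1 h=19  …......[#]......…
gen 26: q0 h=20  ….....#[.]......…
gen 27: q1 h=19  …......[#]......…
gen 28: q0 h=20  ….....#[.]......…
gen 29: q1 h=19  …......[#]......…
gen 30: q0 h=20  ….....#[.]......…
gen 31: q1 h=19  …......[#]......…
gen 32: q0 h=20  ….....#[.]......…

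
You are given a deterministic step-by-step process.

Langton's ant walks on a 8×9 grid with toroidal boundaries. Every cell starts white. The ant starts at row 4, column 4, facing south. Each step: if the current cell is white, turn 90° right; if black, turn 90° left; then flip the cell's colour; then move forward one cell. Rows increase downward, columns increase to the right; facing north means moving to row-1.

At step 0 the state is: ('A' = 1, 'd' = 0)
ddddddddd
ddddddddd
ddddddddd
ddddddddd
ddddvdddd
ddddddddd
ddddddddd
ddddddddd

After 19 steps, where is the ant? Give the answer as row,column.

0) ddddddddd
ddddddddd
ddddddddd
ddddddddd
ddddvdddd
ddddddddd
ddddddddd
ddddddddd
1) ddddddddd
ddddddddd
ddddddddd
ddddddddd
ddd<Adddd
ddddddddd
ddddddddd
ddddddddd
2) ddddddddd
ddddddddd
ddddddddd
ddd^ddddd
dddAAdddd
ddddddddd
ddddddddd
ddddddddd
3) ddddddddd
ddddddddd
ddddddddd
dddA>dddd
dddAAdddd
ddddddddd
ddddddddd
ddddddddd
4) ddddddddd
ddddddddd
ddddddddd
dddAAdddd
dddAvdddd
ddddddddd
ddddddddd
ddddddddd
5) ddddddddd
ddddddddd
ddddddddd
dddAAdddd
dddAd>ddd
ddddddddd
ddddddddd
ddddddddd
6) ddddddddd
ddddddddd
ddddddddd
dddAAdddd
dddAdAddd
dddddvddd
ddddddddd
ddddddddd
7) ddddddddd
ddddddddd
ddddddddd
dddAAdddd
dddAdAddd
dddd<Addd
ddddddddd
ddddddddd
8) ddddddddd
ddddddddd
ddddddddd
dddAAdddd
dddA^Addd
ddddAAddd
ddddddddd
ddddddddd
9) ddddddddd
ddddddddd
ddddddddd
dddAAdddd
dddAA>ddd
ddddAAddd
ddddddddd
ddddddddd
10) ddddddddd
ddddddddd
ddddddddd
dddAA^ddd
dddAAdddd
ddddAAddd
ddddddddd
ddddddddd
11) ddddddddd
ddddddddd
ddddddddd
dddAAA>dd
dddAAdddd
ddddAAddd
ddddddddd
ddddddddd
12) ddddddddd
ddddddddd
ddddddddd
dddAAAAdd
dddAAdvdd
ddddAAddd
ddddddddd
ddddddddd
13) ddddddddd
ddddddddd
ddddddddd
dddAAAAdd
dddAA<Add
ddddAAddd
ddddddddd
ddddddddd
14) ddddddddd
ddddddddd
ddddddddd
dddAA^Add
dddAAAAdd
ddddAAddd
ddddddddd
ddddddddd
15) ddddddddd
ddddddddd
ddddddddd
dddA<dAdd
dddAAAAdd
ddddAAddd
ddddddddd
ddddddddd
16) ddddddddd
ddddddddd
ddddddddd
dddAddAdd
dddAvAAdd
ddddAAddd
ddddddddd
ddddddddd
17) ddddddddd
ddddddddd
ddddddddd
dddAddAdd
dddAd>Add
ddddAAddd
ddddddddd
ddddddddd
18) ddddddddd
ddddddddd
ddddddddd
dddAd^Add
dddAddAdd
ddddAAddd
ddddddddd
ddddddddd
19) ddddddddd
ddddddddd
ddddddddd
dddAdA>dd
dddAddAdd
ddddAAddd
ddddddddd
ddddddddd

3,6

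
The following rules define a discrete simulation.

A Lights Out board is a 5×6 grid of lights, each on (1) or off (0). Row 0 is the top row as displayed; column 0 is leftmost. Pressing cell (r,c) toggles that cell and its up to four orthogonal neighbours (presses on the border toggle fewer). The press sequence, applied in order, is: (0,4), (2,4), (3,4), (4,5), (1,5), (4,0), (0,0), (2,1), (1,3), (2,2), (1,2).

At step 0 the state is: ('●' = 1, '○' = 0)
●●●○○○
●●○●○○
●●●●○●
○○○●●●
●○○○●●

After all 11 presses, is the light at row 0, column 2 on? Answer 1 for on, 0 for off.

0) ●●●○○○
●●○●○○
●●●●○●
○○○●●●
●○○○●●
1) ●●●●●●
●●○●●○
●●●●○●
○○○●●●
●○○○●●
2) ●●●●●●
●●○●○○
●●●○●○
○○○●○●
●○○○●●
3) ●●●●●●
●●○●○○
●●●○○○
○○○○●○
●○○○○●
4) ●●●●●●
●●○●○○
●●●○○○
○○○○●●
●○○○●○
5) ●●●●●○
●●○●●●
●●●○○●
○○○○●●
●○○○●○
6) ●●●●●○
●●○●●●
●●●○○●
●○○○●●
○●○○●○
7) ○○●●●○
○●○●●●
●●●○○●
●○○○●●
○●○○●○
8) ○○●●●○
○○○●●●
○○○○○●
●●○○●●
○●○○●○
9) ○○●○●○
○○●○○●
○○○●○●
●●○○●●
○●○○●○
10) ○○●○●○
○○○○○●
○●●○○●
●●●○●●
○●○○●○
11) ○○○○●○
○●●●○●
○●○○○●
●●●○●●
○●○○●○

0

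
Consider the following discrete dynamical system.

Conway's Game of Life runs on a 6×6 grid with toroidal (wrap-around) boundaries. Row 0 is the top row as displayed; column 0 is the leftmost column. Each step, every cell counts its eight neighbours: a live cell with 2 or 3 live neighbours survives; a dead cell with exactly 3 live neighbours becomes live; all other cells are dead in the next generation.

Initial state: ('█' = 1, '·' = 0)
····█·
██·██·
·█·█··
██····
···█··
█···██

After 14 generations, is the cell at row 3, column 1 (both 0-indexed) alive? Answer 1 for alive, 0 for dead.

0) ····█·
██·██·
·█·█··
██····
···█··
█···██
1) ·█····
██·███
···███
██····
·█··█·
···███
2) ·█····
·█·█··
···█··
████··
·████·
█·████
3) ·█···█
······
█··██·
█·····
······
█····█
4) ·····█
█···██
·····█
·····█
█····█
█····█
5) ······
█···█·
······
····██
····█·
····█·
6) ·····█
······
····█·
····██
···██·
······
7) ······
······
····██
·····█
···███
····█·
8) ······
······
····██
█··█··
···█·█
···███
9) ····█·
······
····██
█··█··
█·██·█
···█·█
10) ····█·
····██
····██
████··
████·█
█·██·█
11) █·····
···█··
·██···
······
······
······
12) ······
·██···
··█···
······
······
······
13) ······
·██···
·██···
······
······
······
14) ······
·██···
·██···
······
······
······

0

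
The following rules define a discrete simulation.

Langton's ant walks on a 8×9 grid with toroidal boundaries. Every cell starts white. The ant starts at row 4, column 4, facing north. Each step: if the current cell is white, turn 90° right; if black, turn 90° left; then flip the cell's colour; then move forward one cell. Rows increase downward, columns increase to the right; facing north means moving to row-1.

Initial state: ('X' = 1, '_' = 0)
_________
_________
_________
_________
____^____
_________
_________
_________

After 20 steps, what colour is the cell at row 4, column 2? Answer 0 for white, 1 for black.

t=0: _________
_________
_________
_________
____^____
_________
_________
_________
t=1: _________
_________
_________
_________
____X>___
_________
_________
_________
t=2: _________
_________
_________
_________
____XX___
_____v___
_________
_________
t=3: _________
_________
_________
_________
____XX___
____<X___
_________
_________
t=4: _________
_________
_________
_________
____^X___
____XX___
_________
_________
t=5: _________
_________
_________
_________
___<_X___
____XX___
_________
_________
t=6: _________
_________
_________
___^_____
___X_X___
____XX___
_________
_________
t=7: _________
_________
_________
___X>____
___X_X___
____XX___
_________
_________
t=8: _________
_________
_________
___XX____
___XvX___
____XX___
_________
_________
t=9: _________
_________
_________
___XX____
___<XX___
____XX___
_________
_________
t=10: _________
_________
_________
___XX____
____XX___
___vXX___
_________
_________
t=11: _________
_________
_________
___XX____
____XX___
__<XXX___
_________
_________
t=12: _________
_________
_________
___XX____
__^_XX___
__XXXX___
_________
_________
t=13: _________
_________
_________
___XX____
__X>XX___
__XXXX___
_________
_________
t=14: _________
_________
_________
___XX____
__XXXX___
__XvXX___
_________
_________
t=15: _________
_________
_________
___XX____
__XXXX___
__X_>X___
_________
_________
t=16: _________
_________
_________
___XX____
__XX^X___
__X__X___
_________
_________
t=17: _________
_________
_________
___XX____
__X<_X___
__X__X___
_________
_________
t=18: _________
_________
_________
___XX____
__X__X___
__Xv_X___
_________
_________
t=19: _________
_________
_________
___XX____
__X__X___
__<X_X___
_________
_________
t=20: _________
_________
_________
___XX____
__X__X___
___X_X___
__v______
_________

1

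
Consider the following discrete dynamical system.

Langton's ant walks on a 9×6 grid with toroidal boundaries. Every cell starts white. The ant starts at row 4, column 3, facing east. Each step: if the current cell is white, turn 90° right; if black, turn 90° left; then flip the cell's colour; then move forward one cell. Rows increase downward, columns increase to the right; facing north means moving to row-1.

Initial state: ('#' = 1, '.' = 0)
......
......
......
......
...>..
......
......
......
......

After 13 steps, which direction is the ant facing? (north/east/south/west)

0) ......
......
......
......
...>..
......
......
......
......
1) ......
......
......
......
...#..
...v..
......
......
......
2) ......
......
......
......
...#..
..<#..
......
......
......
3) ......
......
......
......
..^#..
..##..
......
......
......
4) ......
......
......
......
..#>..
..##..
......
......
......
5) ......
......
......
...^..
..#...
..##..
......
......
......
6) ......
......
......
...#>.
..#...
..##..
......
......
......
7) ......
......
......
...##.
..#.v.
..##..
......
......
......
8) ......
......
......
...##.
..#<#.
..##..
......
......
......
9) ......
......
......
...^#.
..###.
..##..
......
......
......
10) ......
......
......
..<.#.
..###.
..##..
......
......
......
11) ......
......
..^...
..#.#.
..###.
..##..
......
......
......
12) ......
......
..#>..
..#.#.
..###.
..##..
......
......
......
13) ......
......
..##..
..#v#.
..###.
..##..
......
......
......

south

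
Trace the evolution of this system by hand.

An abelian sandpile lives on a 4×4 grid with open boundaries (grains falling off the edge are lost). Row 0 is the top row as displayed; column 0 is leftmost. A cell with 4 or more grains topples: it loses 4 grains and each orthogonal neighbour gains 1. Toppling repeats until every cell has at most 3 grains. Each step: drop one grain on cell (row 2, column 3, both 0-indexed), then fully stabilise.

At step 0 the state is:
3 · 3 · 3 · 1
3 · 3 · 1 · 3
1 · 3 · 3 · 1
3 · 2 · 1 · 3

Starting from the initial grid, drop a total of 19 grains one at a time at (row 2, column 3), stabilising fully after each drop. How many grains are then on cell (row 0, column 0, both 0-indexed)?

[0] 3 · 3 · 3 · 1
3 · 3 · 1 · 3
1 · 3 · 3 · 1
3 · 2 · 1 · 3
[1] 3 · 3 · 3 · 1
3 · 3 · 1 · 3
1 · 3 · 3 · 2
3 · 2 · 1 · 3
[2] 3 · 3 · 3 · 1
3 · 3 · 1 · 3
1 · 3 · 3 · 3
3 · 2 · 1 · 3
[3] 1 · 2 · 1 · 3
1 · 3 · 1 · 1
3 · 1 · 2 · 3
3 · 3 · 3 · 0
[4] 1 · 2 · 1 · 3
1 · 3 · 1 · 2
3 · 1 · 3 · 0
3 · 3 · 3 · 1
[5] 1 · 2 · 1 · 3
1 · 3 · 1 · 2
3 · 1 · 3 · 1
3 · 3 · 3 · 1
[6] 1 · 2 · 1 · 3
1 · 3 · 1 · 2
3 · 1 · 3 · 2
3 · 3 · 3 · 1
[7] 1 · 2 · 1 · 3
1 · 3 · 1 · 2
3 · 1 · 3 · 3
3 · 3 · 3 · 1
[8] 1 · 3 · 1 · 3
3 · 0 · 3 · 3
1 · 1 · 2 · 1
1 · 2 · 1 · 3
[9] 1 · 3 · 1 · 3
3 · 0 · 3 · 3
1 · 1 · 2 · 2
1 · 2 · 1 · 3
[10] 1 · 3 · 1 · 3
3 · 0 · 3 · 3
1 · 1 · 2 · 3
1 · 2 · 1 · 3
[11] 1 · 3 · 3 · 0
3 · 1 · 1 · 2
1 · 2 · 0 · 3
1 · 2 · 3 · 0
[12] 1 · 3 · 3 · 0
3 · 1 · 1 · 3
1 · 2 · 1 · 0
1 · 2 · 3 · 1
[13] 1 · 3 · 3 · 0
3 · 1 · 1 · 3
1 · 2 · 1 · 1
1 · 2 · 3 · 1
[14] 1 · 3 · 3 · 0
3 · 1 · 1 · 3
1 · 2 · 1 · 2
1 · 2 · 3 · 1
[15] 1 · 3 · 3 · 0
3 · 1 · 1 · 3
1 · 2 · 1 · 3
1 · 2 · 3 · 1
[16] 1 · 3 · 3 · 1
3 · 1 · 2 · 0
1 · 2 · 2 · 1
1 · 2 · 3 · 2
[17] 1 · 3 · 3 · 1
3 · 1 · 2 · 0
1 · 2 · 2 · 2
1 · 2 · 3 · 2
[18] 1 · 3 · 3 · 1
3 · 1 · 2 · 0
1 · 2 · 2 · 3
1 · 2 · 3 · 2
[19] 1 · 3 · 3 · 1
3 · 1 · 2 · 1
1 · 2 · 3 · 0
1 · 2 · 3 · 3

1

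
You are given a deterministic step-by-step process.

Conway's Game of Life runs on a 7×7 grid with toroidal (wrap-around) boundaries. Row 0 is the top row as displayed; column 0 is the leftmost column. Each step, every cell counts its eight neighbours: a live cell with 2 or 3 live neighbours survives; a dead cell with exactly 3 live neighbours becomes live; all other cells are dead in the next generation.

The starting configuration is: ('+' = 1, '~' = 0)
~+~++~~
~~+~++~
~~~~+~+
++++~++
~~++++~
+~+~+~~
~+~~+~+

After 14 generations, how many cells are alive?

13

0) ~+~++~~
~~+~++~
~~~~+~+
++++~++
~~++++~
+~+~+~~
~+~~+~+
1) ++~~~~~
~~+~~~~
~~~~~~~
++~~~~~
~~~~~~~
+~+~~~+
~+~~+~~
2) +++~~~~
~+~~~~~
~+~~~~~
~~~~~~~
~~~~~~+
++~~~~~
~~+~~~+
3) +~+~~~~
~~~~~~~
~~~~~~~
~~~~~~~
+~~~~~~
++~~~~+
~~+~~~+
4) ~+~~~~~
~~~~~~~
~~~~~~~
~~~~~~~
++~~~~+
~+~~~~+
~~+~~~+
5) ~~~~~~~
~~~~~~~
~~~~~~~
+~~~~~~
~+~~~~+
~++~~++
~++~~~~
6) ~~~~~~~
~~~~~~~
~~~~~~~
+~~~~~~
~++~~++
~~~~~++
+++~~~~
7) ~+~~~~~
~~~~~~~
~~~~~~~
++~~~~+
~+~~~+~
~~~~~+~
++~~~~+
8) ~+~~~~~
~~~~~~~
+~~~~~~
++~~~~+
~+~~~+~
~+~~~+~
++~~~~+
9) ~+~~~~~
~~~~~~~
++~~~~+
~+~~~~+
~++~~+~
~++~~+~
~++~~~+
10) +++~~~~
~+~~~~~
~+~~~~+
~~~~~++
~~~~~++
~~~+~++
~~~~~~~
11) +++~~~~
~~~~~~~
~~~~~++
~~~~~~~
+~~~~~~
~~~~+++
+++~~~+
12) ~~+~~~+
++~~~~+
~~~~~~~
~~~~~~+
~~~~~++
~~~~~+~
~~++~~~
13) ~~++~~+
++~~~~+
~~~~~~+
~~~~~++
~~~~~++
~~~~+++
~~++~~~
14) ~~~+~~+
~++~~++
~~~~~~~
+~~~~~~
+~~~~~~
~~~++~+
~~+~~~+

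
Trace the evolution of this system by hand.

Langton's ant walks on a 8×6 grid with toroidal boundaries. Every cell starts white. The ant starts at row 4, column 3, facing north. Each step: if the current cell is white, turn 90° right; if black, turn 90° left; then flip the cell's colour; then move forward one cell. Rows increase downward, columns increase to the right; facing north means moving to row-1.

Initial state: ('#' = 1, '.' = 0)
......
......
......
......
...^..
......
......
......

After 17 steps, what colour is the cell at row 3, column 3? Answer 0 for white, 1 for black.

0) ......
......
......
......
...^..
......
......
......
1) ......
......
......
......
...#>.
......
......
......
2) ......
......
......
......
...##.
....v.
......
......
3) ......
......
......
......
...##.
...<#.
......
......
4) ......
......
......
......
...^#.
...##.
......
......
5) ......
......
......
......
..<.#.
...##.
......
......
6) ......
......
......
..^...
..#.#.
...##.
......
......
7) ......
......
......
..#>..
..#.#.
...##.
......
......
8) ......
......
......
..##..
..#v#.
...##.
......
......
9) ......
......
......
..##..
..<##.
...##.
......
......
10) ......
......
......
..##..
...##.
..v##.
......
......
11) ......
......
......
..##..
...##.
.<###.
......
......
12) ......
......
......
..##..
.^.##.
.####.
......
......
13) ......
......
......
..##..
.#>##.
.####.
......
......
14) ......
......
......
..##..
.####.
.#v##.
......
......
15) ......
......
......
..##..
.####.
.#.>#.
......
......
16) ......
......
......
..##..
.##^#.
.#..#.
......
......
17) ......
......
......
..##..
.#<.#.
.#..#.
......
......

1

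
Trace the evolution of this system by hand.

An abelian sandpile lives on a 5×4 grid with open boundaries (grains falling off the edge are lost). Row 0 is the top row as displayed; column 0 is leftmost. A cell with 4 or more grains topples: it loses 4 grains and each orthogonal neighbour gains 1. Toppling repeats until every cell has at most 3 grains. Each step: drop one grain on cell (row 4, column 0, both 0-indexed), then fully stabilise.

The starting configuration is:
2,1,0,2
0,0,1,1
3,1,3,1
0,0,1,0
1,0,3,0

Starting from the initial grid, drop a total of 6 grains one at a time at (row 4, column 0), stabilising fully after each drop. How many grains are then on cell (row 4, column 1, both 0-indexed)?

1

[0] 2,1,0,2
0,0,1,1
3,1,3,1
0,0,1,0
1,0,3,0
[1] 2,1,0,2
0,0,1,1
3,1,3,1
0,0,1,0
2,0,3,0
[2] 2,1,0,2
0,0,1,1
3,1,3,1
0,0,1,0
3,0,3,0
[3] 2,1,0,2
0,0,1,1
3,1,3,1
1,0,1,0
0,1,3,0
[4] 2,1,0,2
0,0,1,1
3,1,3,1
1,0,1,0
1,1,3,0
[5] 2,1,0,2
0,0,1,1
3,1,3,1
1,0,1,0
2,1,3,0
[6] 2,1,0,2
0,0,1,1
3,1,3,1
1,0,1,0
3,1,3,0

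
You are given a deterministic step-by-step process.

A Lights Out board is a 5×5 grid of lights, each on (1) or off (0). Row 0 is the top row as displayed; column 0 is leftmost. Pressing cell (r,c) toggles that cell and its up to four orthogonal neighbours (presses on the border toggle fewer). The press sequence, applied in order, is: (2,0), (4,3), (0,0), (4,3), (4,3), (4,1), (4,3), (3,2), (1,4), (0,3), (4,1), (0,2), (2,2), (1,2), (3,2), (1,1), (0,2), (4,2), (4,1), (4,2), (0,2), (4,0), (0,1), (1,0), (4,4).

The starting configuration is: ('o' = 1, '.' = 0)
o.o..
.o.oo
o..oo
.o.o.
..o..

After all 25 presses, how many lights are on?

9

t=0: o.o..
.o.oo
o..oo
.o.o.
..o..
t=1: o.o..
oo.oo
.o.oo
oo.o.
..o..
t=2: o.o..
oo.oo
.o.oo
oo...
...oo
t=3: .oo..
.o.oo
.o.oo
oo...
...oo
t=4: .oo..
.o.oo
.o.oo
oo.o.
..o..
t=5: .oo..
.o.oo
.o.oo
oo...
...oo
t=6: .oo..
.o.oo
.o.oo
o....
ooooo
t=7: .oo..
.o.oo
.o.oo
o..o.
oo...
t=8: .oo..
.o.oo
.oooo
ooo..
ooo..
t=9: .oo.o
.o...
.ooo.
ooo..
ooo..
t=10: .o.o.
.o.o.
.ooo.
ooo..
ooo..
t=11: .o.o.
.o.o.
.ooo.
o.o..
.....
t=12: ..o..
.ooo.
.ooo.
o.o..
.....
t=13: ..o..
.o.o.
.....
o....
.....
t=14: .....
..o..
..o..
o....
.....
t=15: .....
..o..
.....
oooo.
..o..
t=16: .o...
oo...
.o...
oooo.
..o..
t=17: ..oo.
ooo..
.o...
oooo.
..o..
t=18: ..oo.
ooo..
.o...
oo.o.
.o.o.
t=19: ..oo.
ooo..
.o...
o..o.
o.oo.
t=20: ..oo.
ooo..
.o...
o.oo.
oo...
t=21: .o...
oo...
.o...
o.oo.
oo...
t=22: .o...
oo...
.o...
..oo.
.....
t=23: o.o..
o....
.o...
..oo.
.....
t=24: ..o..
.o...
oo...
..oo.
.....
t=25: ..o..
.o...
oo...
..ooo
...oo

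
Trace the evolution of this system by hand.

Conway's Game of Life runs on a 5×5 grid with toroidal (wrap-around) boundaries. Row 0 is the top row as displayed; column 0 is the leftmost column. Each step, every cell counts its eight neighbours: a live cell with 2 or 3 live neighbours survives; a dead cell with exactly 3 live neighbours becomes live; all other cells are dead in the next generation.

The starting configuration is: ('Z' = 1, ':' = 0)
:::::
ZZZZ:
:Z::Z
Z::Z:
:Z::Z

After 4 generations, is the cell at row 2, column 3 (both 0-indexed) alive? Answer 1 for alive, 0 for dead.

[0] :::::
ZZZZ:
:Z::Z
Z::Z:
:Z::Z
[1] :::ZZ
ZZZZZ
:::::
:ZZZ:
Z:::Z
[2] :::::
ZZZ::
:::::
ZZZZZ
ZZ:::
[3] ::Z::
:Z:::
:::::
::ZZZ
:::Z:
[4] ::Z::
:::::
::ZZ:
::ZZZ
::::Z

1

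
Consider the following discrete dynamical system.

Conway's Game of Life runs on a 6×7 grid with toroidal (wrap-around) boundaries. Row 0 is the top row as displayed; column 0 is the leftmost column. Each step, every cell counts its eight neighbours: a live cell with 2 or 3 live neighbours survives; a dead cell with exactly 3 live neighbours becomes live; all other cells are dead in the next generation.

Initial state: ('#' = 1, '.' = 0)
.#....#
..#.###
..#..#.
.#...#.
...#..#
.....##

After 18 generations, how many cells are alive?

k=0  .#....#
..#.###
..#..#.
.#...#.
...#..#
.....##
k=1  ....#..
#####.#
.###...
..#.###
#...#.#
.....##
k=2  .##.#..
#...##.
.......
..#.#.#
#..##..
#...#.#
k=3  .#..#..
.#.###.
...##.#
....##.
##..#..
#.#.#.#
k=4  .#....#
#......
..#...#
#.....#
##..#..
..#.#.#
k=5  .#...##
##....#
.#....#
.....##
.#.#...
..##..#
k=6  .#...#.
.##....
.#.....
..#..##
#..####
.#.####
k=7  .#.#.##
###....
##.....
.###...
.#.....
.#.#...
k=8  ...##.#
.......
...#...
.......
##.#...
.#..#..
k=9  ...###.
...##..
.......
..#....
###....
.#..##.
k=10  ..#....
...#.#.
...#...
..#....
#.##...
##...##
k=11  ###.##.
..###..
..###..
.##....
#.##...
#..#..#
k=12  #....#.
.......
....#..
....#..
#..#..#
.....#.
k=13  ......#
.......
.......
...###.
....###
#...##.
k=14  .....##
.......
....#..
...#..#
.......
#...#..
k=15  .....##
.....#.
.......
.......
.......
.....##
k=16  ....#..
.....##
.......
.......
.......
.....##
k=17  ....#..
.....#.
.......
.......
.......
.....#.
k=18  ....##.
.......
.......
.......
.......
.......

2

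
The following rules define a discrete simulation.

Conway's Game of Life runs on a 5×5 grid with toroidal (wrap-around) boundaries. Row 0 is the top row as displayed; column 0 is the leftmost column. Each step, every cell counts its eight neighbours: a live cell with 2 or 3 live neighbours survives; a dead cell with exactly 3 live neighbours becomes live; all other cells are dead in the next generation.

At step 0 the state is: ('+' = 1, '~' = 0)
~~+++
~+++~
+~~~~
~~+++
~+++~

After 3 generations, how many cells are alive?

2

step 0: ~~+++
~+++~
+~~~~
~~+++
~+++~
step 1: +~~~+
++~~~
+~~~~
+~~~+
++~~~
step 2: ~~~~+
~+~~~
~~~~~
~~~~+
~+~~~
step 3: +~~~~
~~~~~
~~~~~
~~~~~
+~~~~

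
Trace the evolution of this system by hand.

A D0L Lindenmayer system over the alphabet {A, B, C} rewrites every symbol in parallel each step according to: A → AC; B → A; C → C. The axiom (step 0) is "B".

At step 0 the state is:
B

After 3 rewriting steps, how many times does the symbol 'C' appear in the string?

2

[0] B
[1] A
[2] AC
[3] ACC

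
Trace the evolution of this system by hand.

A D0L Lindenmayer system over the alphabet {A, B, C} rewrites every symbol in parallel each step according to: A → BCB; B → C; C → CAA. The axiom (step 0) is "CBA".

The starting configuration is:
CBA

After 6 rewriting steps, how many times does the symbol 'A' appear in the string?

step 0: CBA
step 1: CAACBCB
step 2: CAABCBBCBCAACCAAC
step 3: CAABCBBCBCCAACCCAACCAABCBBCBCAACAABCBBCBCAA
step 4: CAABCBBCBCCAACCCAACCAACAABCBBCBCAACAACAABCBBCBCAACAABCBBCBCCAACCCAACCAABCBBCBCAABCBBCBCCAACCCAACCAABCBBCB
step 5: CAABCBBCBCCAACCCAACCAACAABCBBCBCAACAACAABCBBCBCAACAABCBBCB…CAACCCAACCAACAABCBBCBCAACAACAABCBBCBCAACAABCBBCBCCAACCCAAC  (len 259)
step 6: CAABCBBCBCCAACCCAACCAACAABCBBCBCAACAACAABCBBCBCAACAABCBBCB…CAABCBBCBCAABCBBCBCCAACCCAACCAACAABCBBCBCAACAACAABCBBCBCAA  (len 641)

210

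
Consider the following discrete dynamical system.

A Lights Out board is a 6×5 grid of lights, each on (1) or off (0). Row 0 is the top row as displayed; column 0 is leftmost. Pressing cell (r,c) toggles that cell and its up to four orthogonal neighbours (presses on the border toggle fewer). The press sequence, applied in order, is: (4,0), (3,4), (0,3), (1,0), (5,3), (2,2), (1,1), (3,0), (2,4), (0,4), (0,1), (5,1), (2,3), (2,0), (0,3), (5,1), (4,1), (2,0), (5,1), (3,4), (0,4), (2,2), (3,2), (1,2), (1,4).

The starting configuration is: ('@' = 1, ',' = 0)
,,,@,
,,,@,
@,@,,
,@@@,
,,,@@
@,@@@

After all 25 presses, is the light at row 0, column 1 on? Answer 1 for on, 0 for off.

0) ,,,@,
,,,@,
@,@,,
,@@@,
,,,@@
@,@@@
1) ,,,@,
,,,@,
@,@,,
@@@@,
@@,@@
,,@@@
2) ,,,@,
,,,@,
@,@,@
@@@,@
@@,@,
,,@@@
3) ,,@,@
,,,,,
@,@,@
@@@,@
@@,@,
,,@@@
4) @,@,@
@@,,,
,,@,@
@@@,@
@@,@,
,,@@@
5) @,@,@
@@,,,
,,@,@
@@@,@
@@,,,
,,,,,
6) @,@,@
@@@,,
,@,@@
@@,,@
@@,,,
,,,,,
7) @@@,@
,,,,,
,,,@@
@@,,@
@@,,,
,,,,,
8) @@@,@
,,,,,
@,,@@
,,,,@
,@,,,
,,,,,
9) @@@,@
,,,,@
@,,,,
,,,,,
,@,,,
,,,,,
10) @@@@,
,,,,,
@,,,,
,,,,,
,@,,,
,,,,,
11) ,,,@,
,@,,,
@,,,,
,,,,,
,@,,,
,,,,,
12) ,,,@,
,@,,,
@,,,,
,,,,,
,,,,,
@@@,,
13) ,,,@,
,@,@,
@,@@@
,,,@,
,,,,,
@@@,,
14) ,,,@,
@@,@,
,@@@@
@,,@,
,,,,,
@@@,,
15) ,,@,@
@@,,,
,@@@@
@,,@,
,,,,,
@@@,,
16) ,,@,@
@@,,,
,@@@@
@,,@,
,@,,,
,,,,,
17) ,,@,@
@@,,,
,@@@@
@@,@,
@,@,,
,@,,,
18) ,,@,@
,@,,,
@,@@@
,@,@,
@,@,,
,@,,,
19) ,,@,@
,@,,,
@,@@@
,@,@,
@@@,,
@,@,,
20) ,,@,@
,@,,,
@,@@,
,@,,@
@@@,@
@,@,,
21) ,,@@,
,@,,@
@,@@,
,@,,@
@@@,@
@,@,,
22) ,,@@,
,@@,@
@@,,,
,@@,@
@@@,@
@,@,,
23) ,,@@,
,@@,@
@@@,,
,,,@@
@@,,@
@,@,,
24) ,,,@,
,,,@@
@@,,,
,,,@@
@@,,@
@,@,,
25) ,,,@@
,,,,,
@@,,@
,,,@@
@@,,@
@,@,,

0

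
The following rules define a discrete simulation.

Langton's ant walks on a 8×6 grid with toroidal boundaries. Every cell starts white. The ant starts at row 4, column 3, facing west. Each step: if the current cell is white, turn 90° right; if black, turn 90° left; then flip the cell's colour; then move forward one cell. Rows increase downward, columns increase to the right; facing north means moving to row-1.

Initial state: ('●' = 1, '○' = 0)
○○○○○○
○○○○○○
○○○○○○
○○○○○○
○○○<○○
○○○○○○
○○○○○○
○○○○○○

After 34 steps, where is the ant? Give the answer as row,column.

5,0

[0] ○○○○○○
○○○○○○
○○○○○○
○○○○○○
○○○<○○
○○○○○○
○○○○○○
○○○○○○
[1] ○○○○○○
○○○○○○
○○○○○○
○○○^○○
○○○●○○
○○○○○○
○○○○○○
○○○○○○
[2] ○○○○○○
○○○○○○
○○○○○○
○○○●>○
○○○●○○
○○○○○○
○○○○○○
○○○○○○
[3] ○○○○○○
○○○○○○
○○○○○○
○○○●●○
○○○●v○
○○○○○○
○○○○○○
○○○○○○
[4] ○○○○○○
○○○○○○
○○○○○○
○○○●●○
○○○<●○
○○○○○○
○○○○○○
○○○○○○
[5] ○○○○○○
○○○○○○
○○○○○○
○○○●●○
○○○○●○
○○○v○○
○○○○○○
○○○○○○
[6] ○○○○○○
○○○○○○
○○○○○○
○○○●●○
○○○○●○
○○<●○○
○○○○○○
○○○○○○
[7] ○○○○○○
○○○○○○
○○○○○○
○○○●●○
○○^○●○
○○●●○○
○○○○○○
○○○○○○
[8] ○○○○○○
○○○○○○
○○○○○○
○○○●●○
○○●>●○
○○●●○○
○○○○○○
○○○○○○
[9] ○○○○○○
○○○○○○
○○○○○○
○○○●●○
○○●●●○
○○●v○○
○○○○○○
○○○○○○
[10] ○○○○○○
○○○○○○
○○○○○○
○○○●●○
○○●●●○
○○●○>○
○○○○○○
○○○○○○
[11] ○○○○○○
○○○○○○
○○○○○○
○○○●●○
○○●●●○
○○●○●○
○○○○v○
○○○○○○
[12] ○○○○○○
○○○○○○
○○○○○○
○○○●●○
○○●●●○
○○●○●○
○○○<●○
○○○○○○
[13] ○○○○○○
○○○○○○
○○○○○○
○○○●●○
○○●●●○
○○●^●○
○○○●●○
○○○○○○
[14] ○○○○○○
○○○○○○
○○○○○○
○○○●●○
○○●●●○
○○●●>○
○○○●●○
○○○○○○
[15] ○○○○○○
○○○○○○
○○○○○○
○○○●●○
○○●●^○
○○●●○○
○○○●●○
○○○○○○
[16] ○○○○○○
○○○○○○
○○○○○○
○○○●●○
○○●<○○
○○●●○○
○○○●●○
○○○○○○
[17] ○○○○○○
○○○○○○
○○○○○○
○○○●●○
○○●○○○
○○●v○○
○○○●●○
○○○○○○
[18] ○○○○○○
○○○○○○
○○○○○○
○○○●●○
○○●○○○
○○●○>○
○○○●●○
○○○○○○
[19] ○○○○○○
○○○○○○
○○○○○○
○○○●●○
○○●○○○
○○●○●○
○○○●v○
○○○○○○
[20] ○○○○○○
○○○○○○
○○○○○○
○○○●●○
○○●○○○
○○●○●○
○○○●○>
○○○○○○
[21] ○○○○○○
○○○○○○
○○○○○○
○○○●●○
○○●○○○
○○●○●○
○○○●○●
○○○○○v
[22] ○○○○○○
○○○○○○
○○○○○○
○○○●●○
○○●○○○
○○●○●○
○○○●○●
○○○○<●
[23] ○○○○○○
○○○○○○
○○○○○○
○○○●●○
○○●○○○
○○●○●○
○○○●^●
○○○○●●
[24] ○○○○○○
○○○○○○
○○○○○○
○○○●●○
○○●○○○
○○●○●○
○○○●●>
○○○○●●
[25] ○○○○○○
○○○○○○
○○○○○○
○○○●●○
○○●○○○
○○●○●^
○○○●●○
○○○○●●
[26] ○○○○○○
○○○○○○
○○○○○○
○○○●●○
○○●○○○
>○●○●●
○○○●●○
○○○○●●
[27] ○○○○○○
○○○○○○
○○○○○○
○○○●●○
○○●○○○
●○●○●●
v○○●●○
○○○○●●
[28] ○○○○○○
○○○○○○
○○○○○○
○○○●●○
○○●○○○
●○●○●●
●○○●●<
○○○○●●
[29] ○○○○○○
○○○○○○
○○○○○○
○○○●●○
○○●○○○
●○●○●^
●○○●●●
○○○○●●
[30] ○○○○○○
○○○○○○
○○○○○○
○○○●●○
○○●○○○
●○●○<○
●○○●●●
○○○○●●
[31] ○○○○○○
○○○○○○
○○○○○○
○○○●●○
○○●○○○
●○●○○○
●○○●v●
○○○○●●
[32] ○○○○○○
○○○○○○
○○○○○○
○○○●●○
○○●○○○
●○●○○○
●○○●○>
○○○○●●
[33] ○○○○○○
○○○○○○
○○○○○○
○○○●●○
○○●○○○
●○●○○^
●○○●○○
○○○○●●
[34] ○○○○○○
○○○○○○
○○○○○○
○○○●●○
○○●○○○
>○●○○●
●○○●○○
○○○○●●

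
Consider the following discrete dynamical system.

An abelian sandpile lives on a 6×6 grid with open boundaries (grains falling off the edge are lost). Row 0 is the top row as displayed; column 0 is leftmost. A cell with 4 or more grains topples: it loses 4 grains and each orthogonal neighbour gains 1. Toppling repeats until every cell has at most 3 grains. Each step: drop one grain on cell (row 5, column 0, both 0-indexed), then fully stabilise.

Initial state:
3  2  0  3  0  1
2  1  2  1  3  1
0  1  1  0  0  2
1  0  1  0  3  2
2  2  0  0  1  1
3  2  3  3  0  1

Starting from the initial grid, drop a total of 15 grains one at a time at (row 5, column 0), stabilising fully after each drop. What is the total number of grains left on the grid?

47

[0] 3  2  0  3  0  1
2  1  2  1  3  1
0  1  1  0  0  2
1  0  1  0  3  2
2  2  0  0  1  1
3  2  3  3  0  1
[1] 3  2  0  3  0  1
2  1  2  1  3  1
0  1  1  0  0  2
1  0  1  0  3  2
3  2  0  0  1  1
0  3  3  3  0  1
[2] 3  2  0  3  0  1
2  1  2  1  3  1
0  1  1  0  0  2
1  0  1  0  3  2
3  2  0  0  1  1
1  3  3  3  0  1
[3] 3  2  0  3  0  1
2  1  2  1  3  1
0  1  1  0  0  2
1  0  1  0  3  2
3  2  0  0  1  1
2  3  3  3  0  1
[4] 3  2  0  3  0  1
2  1  2  1  3  1
0  1  1  0  0  2
1  0  1  0  3  2
3  2  0  0  1  1
3  3  3  3  0  1
[5] 3  2  0  3  0  1
2  1  2  1  3  1
0  1  1  0  0  2
2  1  1  0  3  2
1  0  2  1  1  1
2  2  1  0  1  1
[6] 3  2  0  3  0  1
2  1  2  1  3  1
0  1  1  0  0  2
2  1  1  0  3  2
1  0  2  1  1  1
3  2  1  0  1  1
[7] 3  2  0  3  0  1
2  1  2  1  3  1
0  1  1  0  0  2
2  1  1  0  3  2
2  0  2  1  1  1
0  3  1  0  1  1
[8] 3  2  0  3  0  1
2  1  2  1  3  1
0  1  1  0  0  2
2  1  1  0  3  2
2  0  2  1  1  1
1  3  1  0  1  1
[9] 3  2  0  3  0  1
2  1  2  1  3  1
0  1  1  0  0  2
2  1  1  0  3  2
2  0  2  1  1  1
2  3  1  0  1  1
[10] 3  2  0  3  0  1
2  1  2  1  3  1
0  1  1  0  0  2
2  1  1  0  3  2
2  0  2  1  1  1
3  3  1  0  1  1
[11] 3  2  0  3  0  1
2  1  2  1  3  1
0  1  1  0  0  2
2  1  1  0  3  2
3  1  2  1  1  1
1  0  2  0  1  1
[12] 3  2  0  3  0  1
2  1  2  1  3  1
0  1  1  0  0  2
2  1  1  0  3  2
3  1  2  1  1  1
2  0  2  0  1  1
[13] 3  2  0  3  0  1
2  1  2  1  3  1
0  1  1  0  0  2
2  1  1  0  3  2
3  1  2  1  1  1
3  0  2  0  1  1
[14] 3  2  0  3  0  1
2  1  2  1  3  1
0  1  1  0  0  2
3  1  1  0  3  2
0  2  2  1  1  1
1  1  2  0  1  1
[15] 3  2  0  3  0  1
2  1  2  1  3  1
0  1  1  0  0  2
3  1  1  0  3  2
0  2  2  1  1  1
2  1  2  0  1  1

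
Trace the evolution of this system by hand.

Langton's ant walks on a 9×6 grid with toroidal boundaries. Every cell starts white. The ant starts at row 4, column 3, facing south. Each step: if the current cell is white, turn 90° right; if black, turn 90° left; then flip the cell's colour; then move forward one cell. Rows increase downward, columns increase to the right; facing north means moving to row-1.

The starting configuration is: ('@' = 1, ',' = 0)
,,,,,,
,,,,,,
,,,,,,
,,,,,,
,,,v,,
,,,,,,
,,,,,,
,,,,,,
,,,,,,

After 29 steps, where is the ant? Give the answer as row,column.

k=0  ,,,,,,
,,,,,,
,,,,,,
,,,,,,
,,,v,,
,,,,,,
,,,,,,
,,,,,,
,,,,,,
k=1  ,,,,,,
,,,,,,
,,,,,,
,,,,,,
,,<@,,
,,,,,,
,,,,,,
,,,,,,
,,,,,,
k=2  ,,,,,,
,,,,,,
,,,,,,
,,^,,,
,,@@,,
,,,,,,
,,,,,,
,,,,,,
,,,,,,
k=3  ,,,,,,
,,,,,,
,,,,,,
,,@>,,
,,@@,,
,,,,,,
,,,,,,
,,,,,,
,,,,,,
k=4  ,,,,,,
,,,,,,
,,,,,,
,,@@,,
,,@v,,
,,,,,,
,,,,,,
,,,,,,
,,,,,,
k=5  ,,,,,,
,,,,,,
,,,,,,
,,@@,,
,,@,>,
,,,,,,
,,,,,,
,,,,,,
,,,,,,
k=6  ,,,,,,
,,,,,,
,,,,,,
,,@@,,
,,@,@,
,,,,v,
,,,,,,
,,,,,,
,,,,,,
k=7  ,,,,,,
,,,,,,
,,,,,,
,,@@,,
,,@,@,
,,,<@,
,,,,,,
,,,,,,
,,,,,,
k=8  ,,,,,,
,,,,,,
,,,,,,
,,@@,,
,,@^@,
,,,@@,
,,,,,,
,,,,,,
,,,,,,
k=9  ,,,,,,
,,,,,,
,,,,,,
,,@@,,
,,@@>,
,,,@@,
,,,,,,
,,,,,,
,,,,,,
k=10  ,,,,,,
,,,,,,
,,,,,,
,,@@^,
,,@@,,
,,,@@,
,,,,,,
,,,,,,
,,,,,,
k=11  ,,,,,,
,,,,,,
,,,,,,
,,@@@>
,,@@,,
,,,@@,
,,,,,,
,,,,,,
,,,,,,
k=12  ,,,,,,
,,,,,,
,,,,,,
,,@@@@
,,@@,v
,,,@@,
,,,,,,
,,,,,,
,,,,,,
k=13  ,,,,,,
,,,,,,
,,,,,,
,,@@@@
,,@@<@
,,,@@,
,,,,,,
,,,,,,
,,,,,,
k=14  ,,,,,,
,,,,,,
,,,,,,
,,@@^@
,,@@@@
,,,@@,
,,,,,,
,,,,,,
,,,,,,
k=15  ,,,,,,
,,,,,,
,,,,,,
,,@<,@
,,@@@@
,,,@@,
,,,,,,
,,,,,,
,,,,,,
k=16  ,,,,,,
,,,,,,
,,,,,,
,,@,,@
,,@v@@
,,,@@,
,,,,,,
,,,,,,
,,,,,,
k=17  ,,,,,,
,,,,,,
,,,,,,
,,@,,@
,,@,>@
,,,@@,
,,,,,,
,,,,,,
,,,,,,
k=18  ,,,,,,
,,,,,,
,,,,,,
,,@,^@
,,@,,@
,,,@@,
,,,,,,
,,,,,,
,,,,,,
k=19  ,,,,,,
,,,,,,
,,,,,,
,,@,@>
,,@,,@
,,,@@,
,,,,,,
,,,,,,
,,,,,,
k=20  ,,,,,,
,,,,,,
,,,,,^
,,@,@,
,,@,,@
,,,@@,
,,,,,,
,,,,,,
,,,,,,
k=21  ,,,,,,
,,,,,,
>,,,,@
,,@,@,
,,@,,@
,,,@@,
,,,,,,
,,,,,,
,,,,,,
k=22  ,,,,,,
,,,,,,
@,,,,@
v,@,@,
,,@,,@
,,,@@,
,,,,,,
,,,,,,
,,,,,,
k=23  ,,,,,,
,,,,,,
@,,,,@
@,@,@<
,,@,,@
,,,@@,
,,,,,,
,,,,,,
,,,,,,
k=24  ,,,,,,
,,,,,,
@,,,,^
@,@,@@
,,@,,@
,,,@@,
,,,,,,
,,,,,,
,,,,,,
k=25  ,,,,,,
,,,,,,
@,,,<,
@,@,@@
,,@,,@
,,,@@,
,,,,,,
,,,,,,
,,,,,,
k=26  ,,,,,,
,,,,^,
@,,,@,
@,@,@@
,,@,,@
,,,@@,
,,,,,,
,,,,,,
,,,,,,
k=27  ,,,,,,
,,,,@>
@,,,@,
@,@,@@
,,@,,@
,,,@@,
,,,,,,
,,,,,,
,,,,,,
k=28  ,,,,,,
,,,,@@
@,,,@v
@,@,@@
,,@,,@
,,,@@,
,,,,,,
,,,,,,
,,,,,,
k=29  ,,,,,,
,,,,@@
@,,,<@
@,@,@@
,,@,,@
,,,@@,
,,,,,,
,,,,,,
,,,,,,

2,4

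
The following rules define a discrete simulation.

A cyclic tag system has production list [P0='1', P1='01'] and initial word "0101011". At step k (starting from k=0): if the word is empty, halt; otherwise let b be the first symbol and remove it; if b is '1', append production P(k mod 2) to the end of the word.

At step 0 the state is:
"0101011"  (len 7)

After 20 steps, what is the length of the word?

gen 0: "0101011"  (len 7)
gen 1: "101011"  (len 6)
gen 2: "0101101"  (len 7)
gen 3: "101101"  (len 6)
gen 4: "0110101"  (len 7)
gen 5: "110101"  (len 6)
gen 6: "1010101"  (len 7)
gen 7: "0101011"  (len 7)
gen 8: "101011"  (len 6)
gen 9: "010111"  (len 6)
gen 10: "10111"  (len 5)
gen 11: "01111"  (len 5)
gen 12: "1111"  (len 4)
gen 13: "1111"  (len 4)
gen 14: "11101"  (len 5)
gen 15: "11011"  (len 5)
gen 16: "101101"  (len 6)
gen 17: "011011"  (len 6)
gen 18: "11011"  (len 5)
gen 19: "10111"  (len 5)
gen 20: "011101"  (len 6)

6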